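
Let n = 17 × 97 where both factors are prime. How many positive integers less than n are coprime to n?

1536

φ(pq) = (p−1)(q−1) = 16 · 96 = 1536.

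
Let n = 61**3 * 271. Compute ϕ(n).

60280200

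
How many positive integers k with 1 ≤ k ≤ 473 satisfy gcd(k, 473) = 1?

473 = 11 * 43.
φ(473) = 473 · (1 − 1/11) · (1 − 1/43)
       = 473 · 420/473 = 420.

420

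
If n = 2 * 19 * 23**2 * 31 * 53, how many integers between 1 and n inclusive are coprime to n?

φ(33027586) = 33027586 · (1 − 1/2) · (1 − 1/19) · (1 − 1/23) · (1 − 1/31) · (1 − 1/53)
       = 33027586 · 617760/1435982 = 14208480.

14208480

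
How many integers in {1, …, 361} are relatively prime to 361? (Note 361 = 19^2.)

342

φ(361) = 361 · (1 − 1/19)
       = 361 · 18/19 = 342.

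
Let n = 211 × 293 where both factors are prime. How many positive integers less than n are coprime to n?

61320

φ(pq) = (p−1)(q−1) = 210 · 292 = 61320.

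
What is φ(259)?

216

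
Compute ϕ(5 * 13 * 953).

45696

φ(61945) = 61945 · (1 − 1/5) · (1 − 1/13) · (1 − 1/953)
       = 61945 · 45696/61945 = 45696.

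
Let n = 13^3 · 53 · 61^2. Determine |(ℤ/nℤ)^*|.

385968960

φ(13^3) = 13^3 − 13^2 = 2197 − 169 = 2028.
φ(53) = 53 − 1 = 52.
φ(61^2) = 61^1·(61−1) = 61·60 = 3660.
Since φ is multiplicative, φ(433276961) = 2028 · 52 · 3660 = 385968960.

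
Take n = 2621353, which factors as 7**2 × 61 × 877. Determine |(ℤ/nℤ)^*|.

φ(2621353) = 2621353 · (1 − 1/7) · (1 − 1/61) · (1 − 1/877)
       = 2621353 · 315360/374479 = 2207520.

2207520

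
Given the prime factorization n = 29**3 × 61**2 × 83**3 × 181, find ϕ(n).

φ(29^3) = 29^2·(29−1) = 841·28 = 23548.
φ(61^2) = 61^1·(61−1) = 61·60 = 3660.
φ(83^3) = 83^2·(83−1) = 6889·82 = 564898.
φ(181) = 181 − 1 = 180.
Multiply: 23548 · 3660 · 564898 · 180 = 8763501286915200.

8763501286915200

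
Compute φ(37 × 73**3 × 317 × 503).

φ(37) = 37 − 1 = 36.
φ(73^3) = 73^3 − 73^2 = 389017 − 5329 = 383688.
φ(317) = 317 − 1 = 316.
φ(503) = 503 − 1 = 502.
Since φ is multiplicative, φ(2295078537679) = 36 · 383688 · 316 · 502 = 2191147013376.

2191147013376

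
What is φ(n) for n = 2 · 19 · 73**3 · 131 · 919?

824207866560

φ(1779667969294) = 1779667969294 · (1 − 1/2) · (1 − 1/19) · (1 − 1/73) · (1 − 1/131) · (1 − 1/919)
       = 1779667969294 · 154664640/333959086 = 824207866560.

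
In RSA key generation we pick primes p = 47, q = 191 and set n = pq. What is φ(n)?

φ(n) = (p − 1)(q − 1) = (47−1)(191−1) = 46·190 = 8740.

8740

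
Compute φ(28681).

25872

Prime factorization: 28681 = 23 · 29 · 43.
φ(28681) = 28681 · (1 − 1/23) · (1 − 1/29) · (1 − 1/43)
       = 28681 · 25872/28681 = 25872.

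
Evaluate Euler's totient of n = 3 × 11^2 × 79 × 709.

12149280

φ(3) = 3 − 1 = 2.
φ(11^2) = 11^1·(11−1) = 11·10 = 110.
φ(79) = 79 − 1 = 78.
φ(709) = 709 − 1 = 708.
φ(20331993) = 2 × 110 × 78 × 708 = 12149280.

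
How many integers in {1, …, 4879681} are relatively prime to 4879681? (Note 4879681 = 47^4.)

φ(4879681) = 4879681 · (1 − 1/47)
       = 4879681 · 46/47 = 4775858.

4775858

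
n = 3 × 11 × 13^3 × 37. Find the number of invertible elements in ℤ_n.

φ(2682537) = 2682537 · (1 − 1/3) · (1 − 1/11) · (1 − 1/13) · (1 − 1/37)
       = 2682537 · 8640/15873 = 1460160.

1460160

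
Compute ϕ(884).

384

Factor 884: 884 = 2^2 · 13 · 17.
φ(884) = 884 · (1 − 1/2) · (1 − 1/13) · (1 − 1/17)
       = 884 · 192/442 = 384.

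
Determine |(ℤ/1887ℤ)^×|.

1152

First factor: 1887 = 3 · 17 · 37.
φ(3) = 3 − 1 = 2.
φ(17) = 17 − 1 = 16.
φ(37) = 37 − 1 = 36.
Since φ is multiplicative, φ(1887) = 2 · 16 · 36 = 1152.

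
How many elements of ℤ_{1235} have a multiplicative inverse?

864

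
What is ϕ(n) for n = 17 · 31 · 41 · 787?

φ(17) = 17 − 1 = 16.
φ(31) = 31 − 1 = 30.
φ(41) = 41 − 1 = 40.
φ(787) = 787 − 1 = 786.
Multiply: 16 · 30 · 40 · 786 = 15091200.

15091200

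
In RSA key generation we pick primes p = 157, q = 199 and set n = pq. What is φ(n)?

30888

φ(pq) = (p−1)(q−1) = 156 · 198 = 30888.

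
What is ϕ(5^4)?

φ(5^4) = 5^4 − 5^3 = 625 − 125 = 500.

500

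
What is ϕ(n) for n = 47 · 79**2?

φ(47) = 47 − 1 = 46.
φ(79^2) = 79^1·(79−1) = 79·78 = 6162.
φ(293327) = 46 × 6162 = 283452.

283452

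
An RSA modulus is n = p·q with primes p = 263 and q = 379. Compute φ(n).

φ(pq) = (p−1)(q−1) = 262 · 378 = 99036.

99036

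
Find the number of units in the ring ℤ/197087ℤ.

158400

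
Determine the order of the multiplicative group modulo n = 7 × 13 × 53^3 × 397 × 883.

φ(4749197291657) = 4749197291657 · (1 − 1/7) · (1 − 1/13) · (1 − 1/53) · (1 − 1/397) · (1 − 1/883)
       = 4749197291657 · 1307674368/1690707473 = 3673257299712.

3673257299712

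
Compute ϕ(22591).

20160

Factor 22591: 22591 = 19 × 29 × 41.
φ(22591) = 22591 · (1 − 1/19) · (1 − 1/29) · (1 − 1/41)
       = 22591 · 20160/22591 = 20160.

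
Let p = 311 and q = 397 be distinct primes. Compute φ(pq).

122760

φ(pq) = (p−1)(q−1) = 310 · 396 = 122760.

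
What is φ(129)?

84

Factor 129: 129 = 3 · 43.
φ(3) = 3 − 1 = 2.
φ(43) = 43 − 1 = 42.
Multiply: 2 · 42 = 84.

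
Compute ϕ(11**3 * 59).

70180

φ(78529) = 78529 · (1 − 1/11) · (1 − 1/59)
       = 78529 · 580/649 = 70180.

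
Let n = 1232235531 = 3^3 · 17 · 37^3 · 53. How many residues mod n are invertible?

738077184

φ(3^3) = 3^2·(3−1) = 9·2 = 18.
φ(17) = 17 − 1 = 16.
φ(37^3) = 37^2·(37−1) = 1369·36 = 49284.
φ(53) = 53 − 1 = 52.
Since φ is multiplicative, φ(1232235531) = 18 · 16 · 49284 · 52 = 738077184.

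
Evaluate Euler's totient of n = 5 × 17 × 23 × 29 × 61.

2365440

φ(5) = 5 − 1 = 4.
φ(17) = 17 − 1 = 16.
φ(23) = 23 − 1 = 22.
φ(29) = 29 − 1 = 28.
φ(61) = 61 − 1 = 60.
Since φ is multiplicative, φ(3458395) = 4 · 16 · 22 · 28 · 60 = 2365440.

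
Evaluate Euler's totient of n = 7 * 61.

φ(7) = 7 − 1 = 6.
φ(61) = 61 − 1 = 60.
φ(427) = 6 × 60 = 360.

360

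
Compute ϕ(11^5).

146410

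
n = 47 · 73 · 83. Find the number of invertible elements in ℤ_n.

φ(47) = 47 − 1 = 46.
φ(73) = 73 − 1 = 72.
φ(83) = 83 − 1 = 82.
Since φ is multiplicative, φ(284773) = 46 · 72 · 82 = 271584.

271584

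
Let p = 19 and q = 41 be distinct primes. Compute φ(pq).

φ(pq) = (p−1)(q−1) = 18 · 40 = 720.

720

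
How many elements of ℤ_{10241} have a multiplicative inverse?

7560

10241 = 7^2 · 11 · 19.
φ(7^2) = 7^2 − 7^1 = 49 − 7 = 42.
φ(11) = 11 − 1 = 10.
φ(19) = 19 − 1 = 18.
Since φ is multiplicative, φ(10241) = 42 · 10 · 18 = 7560.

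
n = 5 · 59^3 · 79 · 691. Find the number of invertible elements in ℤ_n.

43464601440

φ(56057171155) = 56057171155 · (1 − 1/5) · (1 − 1/59) · (1 − 1/79) · (1 − 1/691)
       = 56057171155 · 12486240/16103755 = 43464601440.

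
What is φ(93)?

60

Factor 93: 93 = 3 × 31.
φ(93) = 93 · (1 − 1/3) · (1 − 1/31)
       = 93 · 60/93 = 60.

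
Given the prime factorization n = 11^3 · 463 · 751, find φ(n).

419265000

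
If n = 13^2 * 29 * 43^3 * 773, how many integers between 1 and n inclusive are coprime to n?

261870231168

φ(301210122811) = 301210122811 · (1 − 1/13) · (1 − 1/29) · (1 − 1/43) · (1 − 1/773)
       = 301210122811 · 10894464/12531103 = 261870231168.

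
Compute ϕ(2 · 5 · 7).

φ(70) = 70 · (1 − 1/2) · (1 − 1/5) · (1 − 1/7)
       = 70 · 24/70 = 24.

24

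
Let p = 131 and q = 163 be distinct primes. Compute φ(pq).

For distinct primes, φ(pq) = (p−1)(q−1) = 130 × 162 = 21060.

21060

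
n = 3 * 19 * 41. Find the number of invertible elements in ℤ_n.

φ(3) = 3 − 1 = 2.
φ(19) = 19 − 1 = 18.
φ(41) = 41 − 1 = 40.
Multiply: 2 · 18 · 40 = 1440.

1440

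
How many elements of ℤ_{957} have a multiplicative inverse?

Factor 957: 957 = 3 · 11 · 29.
φ(3) = 3 − 1 = 2.
φ(11) = 11 − 1 = 10.
φ(29) = 29 − 1 = 28.
Multiply: 2 · 10 · 28 = 560.

560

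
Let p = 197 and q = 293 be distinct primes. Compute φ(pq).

φ(57721) = 57721 · (1 − 1/197) · (1 − 1/293)
       = 57721 · 57232/57721 = 57232.

57232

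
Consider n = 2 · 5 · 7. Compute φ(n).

24

φ(70) = 70 · (1 − 1/2) · (1 − 1/5) · (1 − 1/7)
       = 70 · 24/70 = 24.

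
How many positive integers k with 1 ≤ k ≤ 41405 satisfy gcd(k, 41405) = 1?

26208

Prime factorization: 41405 = 5 · 7^2 · 13^2.
φ(5) = 5 − 1 = 4.
φ(7^2) = 7^1·(7−1) = 7·6 = 42.
φ(13^2) = 13^2 − 13^1 = 169 − 13 = 156.
Since φ is multiplicative, φ(41405) = 4 · 42 · 156 = 26208.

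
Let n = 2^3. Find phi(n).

4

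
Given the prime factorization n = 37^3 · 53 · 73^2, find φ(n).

φ(14306281361) = 14306281361 · (1 − 1/37) · (1 − 1/53) · (1 − 1/73)
       = 14306281361 · 134784/143153 = 13469908608.

13469908608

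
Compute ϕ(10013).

10013 = 17 · 19 · 31.
φ(17) = 17 − 1 = 16.
φ(19) = 19 − 1 = 18.
φ(31) = 31 − 1 = 30.
φ(10013) = 16 × 18 × 30 = 8640.

8640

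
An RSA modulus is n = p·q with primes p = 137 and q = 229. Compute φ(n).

31008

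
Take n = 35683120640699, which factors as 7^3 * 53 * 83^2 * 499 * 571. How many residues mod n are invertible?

29535669334080

φ(35683120640699) = 35683120640699 · (1 − 1/7) · (1 − 1/53) · (1 − 1/83) · (1 − 1/499) · (1 − 1/571)
       = 35683120640699 · 7262274240/8773818697 = 29535669334080.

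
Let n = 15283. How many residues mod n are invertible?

13440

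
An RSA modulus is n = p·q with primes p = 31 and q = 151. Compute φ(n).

φ(pq) = (p−1)(q−1) = 30 · 150 = 4500.

4500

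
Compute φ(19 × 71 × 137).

171360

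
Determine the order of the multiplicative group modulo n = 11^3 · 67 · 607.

48395160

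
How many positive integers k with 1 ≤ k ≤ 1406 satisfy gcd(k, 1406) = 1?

648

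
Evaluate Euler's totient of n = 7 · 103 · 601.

367200

φ(433321) = 433321 · (1 − 1/7) · (1 − 1/103) · (1 − 1/601)
       = 433321 · 367200/433321 = 367200.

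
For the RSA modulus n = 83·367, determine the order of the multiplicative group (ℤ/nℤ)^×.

φ(pq) = (p−1)(q−1) = 82 · 366 = 30012.

30012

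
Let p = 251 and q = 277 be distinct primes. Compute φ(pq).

For distinct primes, φ(pq) = (p−1)(q−1) = 250 × 276 = 69000.

69000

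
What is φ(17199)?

First factor: 17199 = 3^3 · 7^2 · 13.
φ(17199) = 17199 · (1 − 1/3) · (1 − 1/7) · (1 − 1/13)
       = 17199 · 144/273 = 9072.

9072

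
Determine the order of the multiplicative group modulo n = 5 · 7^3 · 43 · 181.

8890560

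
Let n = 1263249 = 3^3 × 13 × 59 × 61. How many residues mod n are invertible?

751680

φ(1263249) = 1263249 · (1 − 1/3) · (1 − 1/13) · (1 − 1/59) · (1 − 1/61)
       = 1263249 · 83520/140361 = 751680.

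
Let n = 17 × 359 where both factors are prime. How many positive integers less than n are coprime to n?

5728

φ(17) = 17 − 1 = 16.
φ(359) = 359 − 1 = 358.
Multiply: 16 · 358 = 5728.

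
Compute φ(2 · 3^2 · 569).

3408

φ(2) = 2 − 1 = 1.
φ(3^2) = 3^1·(3−1) = 3·2 = 6.
φ(569) = 569 − 1 = 568.
φ(10242) = 1 × 6 × 568 = 3408.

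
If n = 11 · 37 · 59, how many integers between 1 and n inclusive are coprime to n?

20880

φ(24013) = 24013 · (1 − 1/11) · (1 − 1/37) · (1 − 1/59)
       = 24013 · 20880/24013 = 20880.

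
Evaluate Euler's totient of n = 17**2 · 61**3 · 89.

5343951360

φ(5838178301) = 5838178301 · (1 − 1/17) · (1 − 1/61) · (1 − 1/89)
       = 5838178301 · 84480/92293 = 5343951360.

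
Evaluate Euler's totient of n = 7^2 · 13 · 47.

φ(29939) = 29939 · (1 − 1/7) · (1 − 1/13) · (1 − 1/47)
       = 29939 · 3312/4277 = 23184.

23184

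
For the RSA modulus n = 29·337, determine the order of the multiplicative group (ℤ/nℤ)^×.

9408

φ(9773) = 9773 · (1 − 1/29) · (1 − 1/337)
       = 9773 · 9408/9773 = 9408.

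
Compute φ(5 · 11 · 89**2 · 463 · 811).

117235641600

φ(163585402915) = 163585402915 · (1 − 1/5) · (1 − 1/11) · (1 − 1/89) · (1 − 1/463) · (1 − 1/811)
       = 163585402915 · 1317254400/1838038235 = 117235641600.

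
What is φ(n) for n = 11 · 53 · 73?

37440

φ(11) = 11 − 1 = 10.
φ(53) = 53 − 1 = 52.
φ(73) = 73 − 1 = 72.
Multiply: 10 · 52 · 72 = 37440.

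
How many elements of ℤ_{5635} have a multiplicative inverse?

3696

First factor: 5635 = 5 · 7^2 · 23.
φ(5) = 5 − 1 = 4.
φ(7^2) = 7^2 − 7^1 = 49 − 7 = 42.
φ(23) = 23 − 1 = 22.
φ(5635) = 4 × 42 × 22 = 3696.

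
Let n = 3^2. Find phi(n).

φ(3^2) = 3^2 − 3^1 = 9 − 3 = 6.

6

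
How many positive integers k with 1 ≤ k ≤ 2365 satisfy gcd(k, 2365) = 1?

1680

First factor: 2365 = 5 · 11 · 43.
φ(2365) = 2365 · (1 − 1/5) · (1 − 1/11) · (1 − 1/43)
       = 2365 · 1680/2365 = 1680.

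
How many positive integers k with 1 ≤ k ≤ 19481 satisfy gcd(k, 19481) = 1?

14520

Factor 19481: 19481 = 7 · 11^2 · 23.
φ(19481) = 19481 · (1 − 1/7) · (1 − 1/11) · (1 − 1/23)
       = 19481 · 1320/1771 = 14520.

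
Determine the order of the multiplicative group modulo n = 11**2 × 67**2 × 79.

φ(11^2) = 11^1·(11−1) = 11·10 = 110.
φ(67^2) = 67^1·(67−1) = 67·66 = 4422.
φ(79) = 79 − 1 = 78.
φ(42910351) = 110 × 4422 × 78 = 37940760.

37940760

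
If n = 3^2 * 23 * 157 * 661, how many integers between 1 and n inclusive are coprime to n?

φ(21481839) = 21481839 · (1 − 1/3) · (1 − 1/23) · (1 − 1/157) · (1 − 1/661)
       = 21481839 · 4530240/7160613 = 13590720.

13590720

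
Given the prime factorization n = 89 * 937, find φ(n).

82368

φ(83393) = 83393 · (1 − 1/89) · (1 − 1/937)
       = 83393 · 82368/83393 = 82368.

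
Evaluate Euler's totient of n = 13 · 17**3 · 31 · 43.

69914880

φ(85137377) = 85137377 · (1 − 1/13) · (1 − 1/17) · (1 − 1/31) · (1 − 1/43)
       = 85137377 · 241920/294593 = 69914880.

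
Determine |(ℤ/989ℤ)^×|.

Prime factorization: 989 = 23 * 43.
φ(989) = 989 · (1 − 1/23) · (1 − 1/43)
       = 989 · 924/989 = 924.

924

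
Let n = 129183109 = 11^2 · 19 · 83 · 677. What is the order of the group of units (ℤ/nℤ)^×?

109755360

φ(11^2) = 11^1·(11−1) = 11·10 = 110.
φ(19) = 19 − 1 = 18.
φ(83) = 83 − 1 = 82.
φ(677) = 677 − 1 = 676.
φ(129183109) = 110 × 18 × 82 × 676 = 109755360.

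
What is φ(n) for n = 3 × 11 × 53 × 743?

φ(1299507) = 1299507 · (1 − 1/3) · (1 − 1/11) · (1 − 1/53) · (1 − 1/743)
       = 1299507 · 771680/1299507 = 771680.

771680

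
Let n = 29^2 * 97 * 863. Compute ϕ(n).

67194624

φ(29^2) = 29^1·(29−1) = 29·28 = 812.
φ(97) = 97 − 1 = 96.
φ(863) = 863 − 1 = 862.
Multiply: 812 · 96 · 862 = 67194624.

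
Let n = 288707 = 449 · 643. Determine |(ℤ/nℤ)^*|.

φ(449) = 449 − 1 = 448.
φ(643) = 643 − 1 = 642.
Multiply: 448 · 642 = 287616.

287616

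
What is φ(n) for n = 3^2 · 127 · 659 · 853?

423825696

φ(3^2) = 3^2 − 3^1 = 9 − 3 = 6.
φ(127) = 127 − 1 = 126.
φ(659) = 659 − 1 = 658.
φ(853) = 853 − 1 = 852.
φ(642511161) = 6 × 126 × 658 × 852 = 423825696.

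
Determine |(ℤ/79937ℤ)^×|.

65520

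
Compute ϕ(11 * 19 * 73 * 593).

φ(11) = 11 − 1 = 10.
φ(19) = 19 − 1 = 18.
φ(73) = 73 − 1 = 72.
φ(593) = 593 − 1 = 592.
Multiply: 10 · 18 · 72 · 592 = 7672320.

7672320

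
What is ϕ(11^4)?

φ(11^4) = 11^4 − 11^3 = 14641 − 1331 = 13310.

13310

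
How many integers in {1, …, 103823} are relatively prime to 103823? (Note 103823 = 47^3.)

101614

φ(47^3) = 47^2·(47−1) = 2209·46 = 101614.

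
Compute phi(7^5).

φ(7^5) = 7^4·(7−1) = 2401·6 = 14406.

14406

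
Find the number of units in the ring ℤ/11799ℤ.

7128

Prime factorization: 11799 = 3^3 · 19 · 23.
φ(3^3) = 3^3 − 3^2 = 27 − 9 = 18.
φ(19) = 19 − 1 = 18.
φ(23) = 23 − 1 = 22.
Multiply: 18 · 18 · 22 = 7128.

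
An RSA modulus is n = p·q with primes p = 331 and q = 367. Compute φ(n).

120780

For distinct primes, φ(pq) = (p−1)(q−1) = 330 × 366 = 120780.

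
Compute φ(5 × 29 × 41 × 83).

φ(493435) = 493435 · (1 − 1/5) · (1 − 1/29) · (1 − 1/41) · (1 − 1/83)
       = 493435 · 367360/493435 = 367360.

367360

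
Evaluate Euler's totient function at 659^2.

433622

φ(434281) = 434281 · (1 − 1/659)
       = 434281 · 658/659 = 433622.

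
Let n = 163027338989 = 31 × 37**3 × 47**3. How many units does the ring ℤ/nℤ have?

φ(31) = 31 − 1 = 30.
φ(37^3) = 37^2·(37−1) = 1369·36 = 49284.
φ(47^3) = 47^2·(47−1) = 2209·46 = 101614.
Multiply: 30 · 49284 · 101614 = 150238331280.

150238331280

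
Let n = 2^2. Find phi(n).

2

φ(2^2) = 2^2 − 2^1 = 4 − 2 = 2.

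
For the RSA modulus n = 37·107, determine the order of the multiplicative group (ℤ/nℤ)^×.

φ(3959) = 3959 · (1 − 1/37) · (1 − 1/107)
       = 3959 · 3816/3959 = 3816.

3816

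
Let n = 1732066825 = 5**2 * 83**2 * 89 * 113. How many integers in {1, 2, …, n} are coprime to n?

φ(5^2) = 5^1·(5−1) = 5·4 = 20.
φ(83^2) = 83^2 − 83^1 = 6889 − 83 = 6806.
φ(89) = 89 − 1 = 88.
φ(113) = 113 − 1 = 112.
Multiply: 20 · 6806 · 88 · 112 = 1341598720.

1341598720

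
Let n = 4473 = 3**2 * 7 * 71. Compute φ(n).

2520

φ(3^2) = 3^1·(3−1) = 3·2 = 6.
φ(7) = 7 − 1 = 6.
φ(71) = 71 − 1 = 70.
φ(4473) = 6 × 6 × 70 = 2520.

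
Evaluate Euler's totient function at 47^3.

φ(103823) = 103823 · (1 − 1/47)
       = 103823 · 46/47 = 101614.

101614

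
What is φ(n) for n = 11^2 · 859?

94380

φ(103939) = 103939 · (1 − 1/11) · (1 − 1/859)
       = 103939 · 8580/9449 = 94380.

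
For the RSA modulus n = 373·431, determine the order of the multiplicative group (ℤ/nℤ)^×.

φ(373) = 373 − 1 = 372.
φ(431) = 431 − 1 = 430.
Since φ is multiplicative, φ(160763) = 372 · 430 = 159960.

159960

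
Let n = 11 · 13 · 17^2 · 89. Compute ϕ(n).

φ(3678103) = 3678103 · (1 − 1/11) · (1 − 1/13) · (1 − 1/17) · (1 − 1/89)
       = 3678103 · 168960/216359 = 2872320.

2872320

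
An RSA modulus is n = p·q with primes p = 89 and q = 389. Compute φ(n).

φ(34621) = 34621 · (1 − 1/89) · (1 − 1/389)
       = 34621 · 34144/34621 = 34144.

34144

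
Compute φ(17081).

15120

Factor 17081: 17081 = 19 · 29 · 31.
φ(19) = 19 − 1 = 18.
φ(29) = 29 − 1 = 28.
φ(31) = 31 − 1 = 30.
Since φ is multiplicative, φ(17081) = 18 · 28 · 30 = 15120.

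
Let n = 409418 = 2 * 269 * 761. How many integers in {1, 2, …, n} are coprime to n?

φ(409418) = 409418 · (1 − 1/2) · (1 − 1/269) · (1 − 1/761)
       = 409418 · 203680/409418 = 203680.

203680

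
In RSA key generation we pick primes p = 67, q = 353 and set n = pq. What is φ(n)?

For distinct primes, φ(pq) = (p−1)(q−1) = 66 × 352 = 23232.

23232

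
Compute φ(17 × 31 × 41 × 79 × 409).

611020800

φ(17) = 17 − 1 = 16.
φ(31) = 31 − 1 = 30.
φ(41) = 41 − 1 = 40.
φ(79) = 79 − 1 = 78.
φ(409) = 409 − 1 = 408.
φ(698143777) = 16 × 30 × 40 × 78 × 408 = 611020800.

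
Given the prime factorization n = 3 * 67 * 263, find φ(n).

φ(3) = 3 − 1 = 2.
φ(67) = 67 − 1 = 66.
φ(263) = 263 − 1 = 262.
φ(52863) = 2 × 66 × 262 = 34584.

34584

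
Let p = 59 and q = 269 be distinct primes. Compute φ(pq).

φ(59) = 59 − 1 = 58.
φ(269) = 269 − 1 = 268.
φ(15871) = 58 × 268 = 15544.

15544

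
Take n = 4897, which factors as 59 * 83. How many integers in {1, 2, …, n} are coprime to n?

4756

φ(59) = 59 − 1 = 58.
φ(83) = 83 − 1 = 82.
Multiply: 58 · 82 = 4756.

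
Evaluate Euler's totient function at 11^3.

1210

φ(1331) = 1331 · (1 − 1/11)
       = 1331 · 10/11 = 1210.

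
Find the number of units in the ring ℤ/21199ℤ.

21199 = 17 · 29 · 43.
φ(21199) = 21199 · (1 − 1/17) · (1 − 1/29) · (1 − 1/43)
       = 21199 · 18816/21199 = 18816.

18816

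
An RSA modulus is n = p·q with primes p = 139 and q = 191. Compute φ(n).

φ(pq) = (p−1)(q−1) = 138 · 190 = 26220.

26220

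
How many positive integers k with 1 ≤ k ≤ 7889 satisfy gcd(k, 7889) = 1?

6468

Prime factorization: 7889 = 7^3 · 23.
φ(7^3) = 7^3 − 7^2 = 343 − 49 = 294.
φ(23) = 23 − 1 = 22.
Multiply: 294 · 22 = 6468.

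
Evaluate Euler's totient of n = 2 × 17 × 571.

9120

φ(2) = 2 − 1 = 1.
φ(17) = 17 − 1 = 16.
φ(571) = 571 − 1 = 570.
φ(19414) = 1 × 16 × 570 = 9120.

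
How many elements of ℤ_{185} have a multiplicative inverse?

Factor 185: 185 = 5 * 37.
φ(5) = 5 − 1 = 4.
φ(37) = 37 − 1 = 36.
Multiply: 4 · 36 = 144.

144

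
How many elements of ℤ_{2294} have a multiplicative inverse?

Prime factorization: 2294 = 2 · 31 · 37.
φ(2294) = 2294 · (1 − 1/2) · (1 − 1/31) · (1 − 1/37)
       = 2294 · 1080/2294 = 1080.

1080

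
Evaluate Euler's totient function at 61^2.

φ(61^2) = 61^2 − 61^1 = 3721 − 61 = 3660.

3660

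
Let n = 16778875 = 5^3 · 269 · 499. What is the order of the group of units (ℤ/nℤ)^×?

13346400

φ(5^3) = 5^2·(5−1) = 25·4 = 100.
φ(269) = 269 − 1 = 268.
φ(499) = 499 − 1 = 498.
Since φ is multiplicative, φ(16778875) = 100 · 268 · 498 = 13346400.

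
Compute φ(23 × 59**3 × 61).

φ(23) = 23 − 1 = 22.
φ(59^3) = 59^3 − 59^2 = 205379 − 3481 = 201898.
φ(61) = 61 − 1 = 60.
Multiply: 22 · 201898 · 60 = 266505360.

266505360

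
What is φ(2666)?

1260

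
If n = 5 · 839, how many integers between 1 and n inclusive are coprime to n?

φ(5) = 5 − 1 = 4.
φ(839) = 839 − 1 = 838.
Since φ is multiplicative, φ(4195) = 4 · 838 = 3352.

3352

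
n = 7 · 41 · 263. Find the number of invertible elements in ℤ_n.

φ(7) = 7 − 1 = 6.
φ(41) = 41 − 1 = 40.
φ(263) = 263 − 1 = 262.
φ(75481) = 6 × 40 × 262 = 62880.

62880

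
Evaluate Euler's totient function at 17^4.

78608

φ(17^4) = 17^3·(17−1) = 4913·16 = 78608.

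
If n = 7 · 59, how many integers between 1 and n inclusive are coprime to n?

348

φ(413) = 413 · (1 − 1/7) · (1 − 1/59)
       = 413 · 348/413 = 348.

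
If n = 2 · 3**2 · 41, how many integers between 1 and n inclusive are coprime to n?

φ(2) = 2 − 1 = 1.
φ(3^2) = 3^2 − 3^1 = 9 − 3 = 6.
φ(41) = 41 − 1 = 40.
Since φ is multiplicative, φ(738) = 1 · 6 · 40 = 240.

240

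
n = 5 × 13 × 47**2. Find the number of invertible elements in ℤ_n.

φ(143585) = 143585 · (1 − 1/5) · (1 − 1/13) · (1 − 1/47)
       = 143585 · 2208/3055 = 103776.

103776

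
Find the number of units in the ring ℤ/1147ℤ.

1080

1147 = 31 · 37.
φ(31) = 31 − 1 = 30.
φ(37) = 37 − 1 = 36.
Multiply: 30 · 36 = 1080.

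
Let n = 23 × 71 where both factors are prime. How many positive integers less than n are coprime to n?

φ(23) = 23 − 1 = 22.
φ(71) = 71 − 1 = 70.
Multiply: 22 · 70 = 1540.

1540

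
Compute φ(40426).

40426 = 2 × 17 × 29 × 41.
φ(2) = 2 − 1 = 1.
φ(17) = 17 − 1 = 16.
φ(29) = 29 − 1 = 28.
φ(41) = 41 − 1 = 40.
Multiply: 1 · 16 · 28 · 40 = 17920.

17920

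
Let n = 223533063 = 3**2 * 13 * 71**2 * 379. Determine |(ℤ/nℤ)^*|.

φ(3^2) = 3^1·(3−1) = 3·2 = 6.
φ(13) = 13 − 1 = 12.
φ(71^2) = 71^2 − 71^1 = 5041 − 71 = 4970.
φ(379) = 379 − 1 = 378.
Multiply: 6 · 12 · 4970 · 378 = 135263520.

135263520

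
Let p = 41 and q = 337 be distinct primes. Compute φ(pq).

13440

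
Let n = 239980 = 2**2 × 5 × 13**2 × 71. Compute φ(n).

87360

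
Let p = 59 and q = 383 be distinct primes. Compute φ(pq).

φ(n) = (p − 1)(q − 1) = (59−1)(383−1) = 58·382 = 22156.

22156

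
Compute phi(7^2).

42

φ(7^2) = 7^2 − 7^1 = 49 − 7 = 42.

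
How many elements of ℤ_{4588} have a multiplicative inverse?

First factor: 4588 = 2**2 · 31 · 37.
φ(4588) = 4588 · (1 − 1/2) · (1 − 1/31) · (1 − 1/37)
       = 4588 · 1080/2294 = 2160.

2160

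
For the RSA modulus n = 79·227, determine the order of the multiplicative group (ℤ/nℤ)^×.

17628

For distinct primes, φ(pq) = (p−1)(q−1) = 78 × 226 = 17628.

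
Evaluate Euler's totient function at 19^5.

φ(2476099) = 2476099 · (1 − 1/19)
       = 2476099 · 18/19 = 2345778.

2345778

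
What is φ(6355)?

4800

Prime factorization: 6355 = 5 * 31 * 41.
φ(5) = 5 − 1 = 4.
φ(31) = 31 − 1 = 30.
φ(41) = 41 − 1 = 40.
Multiply: 4 · 30 · 40 = 4800.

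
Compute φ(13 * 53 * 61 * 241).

φ(10128989) = 10128989 · (1 − 1/13) · (1 − 1/53) · (1 − 1/61) · (1 − 1/241)
       = 10128989 · 8985600/10128989 = 8985600.

8985600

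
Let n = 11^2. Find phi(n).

φ(121) = 121 · (1 − 1/11)
       = 121 · 10/11 = 110.

110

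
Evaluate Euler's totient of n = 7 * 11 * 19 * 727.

φ(1063601) = 1063601 · (1 − 1/7) · (1 − 1/11) · (1 − 1/19) · (1 − 1/727)
       = 1063601 · 784080/1063601 = 784080.

784080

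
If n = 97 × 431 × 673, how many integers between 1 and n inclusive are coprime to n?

27740160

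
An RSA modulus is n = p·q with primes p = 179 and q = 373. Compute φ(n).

66216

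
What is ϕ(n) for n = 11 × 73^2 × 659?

φ(11) = 11 − 1 = 10.
φ(73^2) = 73^1·(73−1) = 73·72 = 5256.
φ(659) = 659 − 1 = 658.
Multiply: 10 · 5256 · 658 = 34584480.

34584480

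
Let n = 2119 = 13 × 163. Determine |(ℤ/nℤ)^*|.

1944

φ(13) = 13 − 1 = 12.
φ(163) = 163 − 1 = 162.
Since φ is multiplicative, φ(2119) = 12 · 162 = 1944.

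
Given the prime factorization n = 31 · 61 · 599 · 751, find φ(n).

φ(850664459) = 850664459 · (1 − 1/31) · (1 − 1/61) · (1 − 1/599) · (1 − 1/751)
       = 850664459 · 807300000/850664459 = 807300000.

807300000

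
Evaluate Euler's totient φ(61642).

Factor 61642: 61642 = 2 · 7^2 · 17 · 37.
φ(61642) = 61642 · (1 − 1/2) · (1 − 1/7) · (1 − 1/17) · (1 − 1/37)
       = 61642 · 3456/8806 = 24192.

24192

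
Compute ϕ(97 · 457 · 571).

φ(25311859) = 25311859 · (1 − 1/97) · (1 − 1/457) · (1 − 1/571)
       = 25311859 · 24952320/25311859 = 24952320.

24952320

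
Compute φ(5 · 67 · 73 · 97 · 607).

1105809408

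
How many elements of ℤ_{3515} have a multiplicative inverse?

3515 = 5 × 19 × 37.
φ(5) = 5 − 1 = 4.
φ(19) = 19 − 1 = 18.
φ(37) = 37 − 1 = 36.
Multiply: 4 · 18 · 36 = 2592.

2592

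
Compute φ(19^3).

φ(6859) = 6859 · (1 − 1/19)
       = 6859 · 18/19 = 6498.

6498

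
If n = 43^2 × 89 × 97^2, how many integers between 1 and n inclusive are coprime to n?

1479937536

φ(1548354449) = 1548354449 · (1 − 1/43) · (1 − 1/89) · (1 − 1/97)
       = 1548354449 · 354816/371219 = 1479937536.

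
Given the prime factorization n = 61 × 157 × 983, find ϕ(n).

φ(61) = 61 − 1 = 60.
φ(157) = 157 − 1 = 156.
φ(983) = 983 − 1 = 982.
Multiply: 60 · 156 · 982 = 9191520.

9191520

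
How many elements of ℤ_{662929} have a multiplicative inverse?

570240

Prime factorization: 662929 = 19 * 23 * 37 * 41.
φ(19) = 19 − 1 = 18.
φ(23) = 23 − 1 = 22.
φ(37) = 37 − 1 = 36.
φ(41) = 41 − 1 = 40.
Multiply: 18 · 22 · 36 · 40 = 570240.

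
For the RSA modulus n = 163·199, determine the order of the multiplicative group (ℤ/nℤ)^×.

32076

φ(32437) = 32437 · (1 − 1/163) · (1 − 1/199)
       = 32437 · 32076/32437 = 32076.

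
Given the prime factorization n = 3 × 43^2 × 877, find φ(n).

φ(4864719) = 4864719 · (1 − 1/3) · (1 − 1/43) · (1 − 1/877)
       = 4864719 · 73584/113133 = 3164112.

3164112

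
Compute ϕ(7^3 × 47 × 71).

φ(1144591) = 1144591 · (1 − 1/7) · (1 − 1/47) · (1 − 1/71)
       = 1144591 · 19320/23359 = 946680.

946680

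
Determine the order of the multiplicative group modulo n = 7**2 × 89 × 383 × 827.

φ(1381307501) = 1381307501 · (1 − 1/7) · (1 − 1/89) · (1 − 1/383) · (1 − 1/827)
       = 1381307501 · 166600896/197329643 = 1166206272.

1166206272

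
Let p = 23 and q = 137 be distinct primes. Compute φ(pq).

2992

φ(pq) = (p−1)(q−1) = 22 · 136 = 2992.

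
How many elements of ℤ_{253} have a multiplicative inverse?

Prime factorization: 253 = 11 · 23.
φ(11) = 11 − 1 = 10.
φ(23) = 23 − 1 = 22.
φ(253) = 10 × 22 = 220.

220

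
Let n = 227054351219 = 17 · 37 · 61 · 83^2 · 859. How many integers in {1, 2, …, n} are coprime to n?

201814778880

φ(17) = 17 − 1 = 16.
φ(37) = 37 − 1 = 36.
φ(61) = 61 − 1 = 60.
φ(83^2) = 83^1·(83−1) = 83·82 = 6806.
φ(859) = 859 − 1 = 858.
Since φ is multiplicative, φ(227054351219) = 16 · 36 · 60 · 6806 · 858 = 201814778880.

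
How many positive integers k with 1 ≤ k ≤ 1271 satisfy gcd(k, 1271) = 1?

1200

Factor 1271: 1271 = 31 × 41.
φ(1271) = 1271 · (1 − 1/31) · (1 − 1/41)
       = 1271 · 1200/1271 = 1200.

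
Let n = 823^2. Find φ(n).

φ(677329) = 677329 · (1 − 1/823)
       = 677329 · 822/823 = 676506.

676506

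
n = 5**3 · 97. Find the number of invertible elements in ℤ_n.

9600

φ(5^3) = 5^2·(5−1) = 25·4 = 100.
φ(97) = 97 − 1 = 96.
φ(12125) = 100 × 96 = 9600.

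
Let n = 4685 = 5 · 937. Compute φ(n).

φ(5) = 5 − 1 = 4.
φ(937) = 937 − 1 = 936.
Multiply: 4 · 936 = 3744.

3744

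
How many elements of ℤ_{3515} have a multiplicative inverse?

2592

3515 = 5 × 19 × 37.
φ(3515) = 3515 · (1 − 1/5) · (1 − 1/19) · (1 − 1/37)
       = 3515 · 2592/3515 = 2592.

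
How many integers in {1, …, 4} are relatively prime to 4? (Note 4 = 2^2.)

2

φ(4) = 4 · (1 − 1/2)
       = 4 · 1/2 = 2.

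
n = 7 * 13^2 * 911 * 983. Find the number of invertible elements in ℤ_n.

836428320

φ(7) = 7 − 1 = 6.
φ(13^2) = 13^1·(13−1) = 13·12 = 156.
φ(911) = 911 − 1 = 910.
φ(983) = 983 − 1 = 982.
Since φ is multiplicative, φ(1059391879) = 6 · 156 · 910 · 982 = 836428320.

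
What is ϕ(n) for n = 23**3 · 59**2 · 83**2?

φ(291772069703) = 291772069703 · (1 − 1/23) · (1 − 1/59) · (1 − 1/83)
       = 291772069703 · 104632/112631 = 271050556216.

271050556216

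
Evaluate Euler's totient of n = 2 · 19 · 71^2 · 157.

13955760

φ(30074606) = 30074606 · (1 − 1/2) · (1 − 1/19) · (1 − 1/71) · (1 − 1/157)
       = 30074606 · 196560/423586 = 13955760.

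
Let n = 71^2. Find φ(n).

4970

φ(5041) = 5041 · (1 − 1/71)
       = 5041 · 70/71 = 4970.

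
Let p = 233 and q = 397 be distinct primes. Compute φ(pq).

φ(n) = (p − 1)(q − 1) = (233−1)(397−1) = 232·396 = 91872.

91872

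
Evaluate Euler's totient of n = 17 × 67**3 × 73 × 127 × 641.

27523048734720

φ(17) = 17 − 1 = 16.
φ(67^3) = 67^2·(67−1) = 4489·66 = 296274.
φ(73) = 73 − 1 = 72.
φ(127) = 127 − 1 = 126.
φ(641) = 641 − 1 = 640.
Multiply: 16 · 296274 · 72 · 126 · 640 = 27523048734720.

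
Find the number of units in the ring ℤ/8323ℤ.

6720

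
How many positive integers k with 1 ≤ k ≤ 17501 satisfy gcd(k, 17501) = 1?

17501 = 11 * 37 * 43.
φ(17501) = 17501 · (1 − 1/11) · (1 − 1/37) · (1 − 1/43)
       = 17501 · 15120/17501 = 15120.

15120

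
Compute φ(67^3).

φ(67^3) = 67^3 − 67^2 = 300763 − 4489 = 296274.

296274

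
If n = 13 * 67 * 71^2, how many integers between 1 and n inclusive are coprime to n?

3936240

φ(4390711) = 4390711 · (1 − 1/13) · (1 − 1/67) · (1 − 1/71)
       = 4390711 · 55440/61841 = 3936240.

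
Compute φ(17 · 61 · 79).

φ(81923) = 81923 · (1 − 1/17) · (1 − 1/61) · (1 − 1/79)
       = 81923 · 74880/81923 = 74880.

74880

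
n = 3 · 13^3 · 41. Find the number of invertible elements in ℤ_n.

162240

φ(270231) = 270231 · (1 − 1/3) · (1 − 1/13) · (1 − 1/41)
       = 270231 · 960/1599 = 162240.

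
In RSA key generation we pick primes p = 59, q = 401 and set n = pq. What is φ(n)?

φ(n) = (p − 1)(q − 1) = (59−1)(401−1) = 58·400 = 23200.

23200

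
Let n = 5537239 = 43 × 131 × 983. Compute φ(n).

φ(5537239) = 5537239 · (1 − 1/43) · (1 − 1/131) · (1 − 1/983)
       = 5537239 · 5361720/5537239 = 5361720.

5361720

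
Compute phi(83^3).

564898

φ(83^3) = 83^3 − 83^2 = 571787 − 6889 = 564898.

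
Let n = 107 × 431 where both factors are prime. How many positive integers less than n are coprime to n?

45580

φ(107) = 107 − 1 = 106.
φ(431) = 431 − 1 = 430.
Multiply: 106 · 430 = 45580.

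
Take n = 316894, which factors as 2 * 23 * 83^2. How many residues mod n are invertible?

φ(2) = 2 − 1 = 1.
φ(23) = 23 − 1 = 22.
φ(83^2) = 83^2 − 83^1 = 6889 − 83 = 6806.
Multiply: 1 · 22 · 6806 = 149732.

149732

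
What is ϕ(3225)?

Prime factorization: 3225 = 3 × 5^2 × 43.
φ(3225) = 3225 · (1 − 1/3) · (1 − 1/5) · (1 − 1/43)
       = 3225 · 336/645 = 1680.

1680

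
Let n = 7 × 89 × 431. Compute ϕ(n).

227040

φ(268513) = 268513 · (1 − 1/7) · (1 − 1/89) · (1 − 1/431)
       = 268513 · 227040/268513 = 227040.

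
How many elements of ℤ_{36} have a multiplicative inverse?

12

36 = 2**2 * 3**2.
φ(2^2) = 2^2 − 2^1 = 4 − 2 = 2.
φ(3^2) = 3^1·(3−1) = 3·2 = 6.
φ(36) = 2 × 6 = 12.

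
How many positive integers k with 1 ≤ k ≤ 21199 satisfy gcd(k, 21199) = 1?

Prime factorization: 21199 = 17 · 29 · 43.
φ(17) = 17 − 1 = 16.
φ(29) = 29 − 1 = 28.
φ(43) = 43 − 1 = 42.
Multiply: 16 · 28 · 42 = 18816.

18816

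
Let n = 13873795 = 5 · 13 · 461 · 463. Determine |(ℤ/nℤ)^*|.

φ(5) = 5 − 1 = 4.
φ(13) = 13 − 1 = 12.
φ(461) = 461 − 1 = 460.
φ(463) = 463 − 1 = 462.
Multiply: 4 · 12 · 460 · 462 = 10200960.

10200960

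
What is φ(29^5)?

φ(29^5) = 29^5 − 29^4 = 20511149 − 707281 = 19803868.

19803868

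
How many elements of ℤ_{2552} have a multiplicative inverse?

1120

Factor 2552: 2552 = 2**3 * 11 * 29.
φ(2552) = 2552 · (1 − 1/2) · (1 − 1/11) · (1 − 1/29)
       = 2552 · 280/638 = 1120.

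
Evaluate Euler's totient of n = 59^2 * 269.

917096

φ(936389) = 936389 · (1 − 1/59) · (1 − 1/269)
       = 936389 · 15544/15871 = 917096.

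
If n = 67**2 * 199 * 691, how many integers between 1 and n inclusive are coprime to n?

604133640

φ(617277901) = 617277901 · (1 − 1/67) · (1 − 1/199) · (1 − 1/691)
       = 617277901 · 9016920/9213103 = 604133640.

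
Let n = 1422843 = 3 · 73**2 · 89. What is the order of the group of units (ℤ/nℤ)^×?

925056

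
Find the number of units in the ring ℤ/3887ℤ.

Prime factorization: 3887 = 13^2 * 23.
φ(13^2) = 13^1·(13−1) = 13·12 = 156.
φ(23) = 23 − 1 = 22.
Multiply: 156 · 22 = 3432.

3432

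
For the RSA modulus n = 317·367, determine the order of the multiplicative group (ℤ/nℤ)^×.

115656

For distinct primes, φ(pq) = (p−1)(q−1) = 316 × 366 = 115656.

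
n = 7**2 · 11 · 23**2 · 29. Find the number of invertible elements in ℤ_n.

5950560

φ(8268799) = 8268799 · (1 − 1/7) · (1 − 1/11) · (1 − 1/23) · (1 − 1/29)
       = 8268799 · 36960/51359 = 5950560.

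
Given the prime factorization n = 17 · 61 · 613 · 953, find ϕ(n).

559319040

φ(17) = 17 − 1 = 16.
φ(61) = 61 − 1 = 60.
φ(613) = 613 − 1 = 612.
φ(953) = 953 − 1 = 952.
Since φ is multiplicative, φ(605803993) = 16 · 60 · 612 · 952 = 559319040.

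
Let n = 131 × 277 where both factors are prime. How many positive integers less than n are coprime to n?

For distinct primes, φ(pq) = (p−1)(q−1) = 130 × 276 = 35880.

35880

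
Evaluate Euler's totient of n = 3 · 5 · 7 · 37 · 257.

442368

φ(3) = 3 − 1 = 2.
φ(5) = 5 − 1 = 4.
φ(7) = 7 − 1 = 6.
φ(37) = 37 − 1 = 36.
φ(257) = 257 − 1 = 256.
φ(998445) = 2 × 4 × 6 × 36 × 256 = 442368.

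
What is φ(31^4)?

893730

φ(31^4) = 31^3·(31−1) = 29791·30 = 893730.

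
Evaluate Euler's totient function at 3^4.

φ(3^4) = 3^4 − 3^3 = 81 − 27 = 54.

54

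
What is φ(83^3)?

564898

φ(571787) = 571787 · (1 − 1/83)
       = 571787 · 82/83 = 564898.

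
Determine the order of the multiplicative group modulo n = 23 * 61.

1320

φ(1403) = 1403 · (1 − 1/23) · (1 − 1/61)
       = 1403 · 1320/1403 = 1320.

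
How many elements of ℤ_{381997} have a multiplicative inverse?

Factor 381997: 381997 = 7 · 11^3 · 41.
φ(7) = 7 − 1 = 6.
φ(11^3) = 11^3 − 11^2 = 1331 − 121 = 1210.
φ(41) = 41 − 1 = 40.
φ(381997) = 6 × 1210 × 40 = 290400.

290400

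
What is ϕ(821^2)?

673220

φ(674041) = 674041 · (1 − 1/821)
       = 674041 · 820/821 = 673220.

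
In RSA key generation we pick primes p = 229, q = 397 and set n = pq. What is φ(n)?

90288

φ(pq) = (p−1)(q−1) = 228 · 396 = 90288.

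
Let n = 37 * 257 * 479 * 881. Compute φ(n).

φ(37) = 37 − 1 = 36.
φ(257) = 257 − 1 = 256.
φ(479) = 479 − 1 = 478.
φ(881) = 881 − 1 = 880.
Since φ is multiplicative, φ(4012788491) = 36 · 256 · 478 · 880 = 3876618240.

3876618240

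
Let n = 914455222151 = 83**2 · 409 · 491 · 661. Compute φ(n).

898032643200

φ(83^2) = 83^1·(83−1) = 83·82 = 6806.
φ(409) = 409 − 1 = 408.
φ(491) = 491 − 1 = 490.
φ(661) = 661 − 1 = 660.
φ(914455222151) = 6806 × 408 × 490 × 660 = 898032643200.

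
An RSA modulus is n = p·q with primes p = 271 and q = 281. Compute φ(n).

75600

φ(271) = 271 − 1 = 270.
φ(281) = 281 − 1 = 280.
φ(76151) = 270 × 280 = 75600.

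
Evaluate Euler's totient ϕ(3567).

2240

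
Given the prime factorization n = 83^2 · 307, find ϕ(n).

2082636

φ(2114923) = 2114923 · (1 − 1/83) · (1 − 1/307)
       = 2114923 · 25092/25481 = 2082636.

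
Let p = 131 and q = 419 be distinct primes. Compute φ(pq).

φ(131) = 131 − 1 = 130.
φ(419) = 419 − 1 = 418.
Since φ is multiplicative, φ(54889) = 130 · 418 = 54340.

54340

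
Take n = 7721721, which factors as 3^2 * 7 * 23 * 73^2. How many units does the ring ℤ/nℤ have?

φ(7721721) = 7721721 · (1 − 1/3) · (1 − 1/7) · (1 − 1/23) · (1 − 1/73)
       = 7721721 · 19008/35259 = 4162752.

4162752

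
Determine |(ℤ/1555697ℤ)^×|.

1219680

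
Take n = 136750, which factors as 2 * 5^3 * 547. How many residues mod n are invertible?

54600

φ(136750) = 136750 · (1 − 1/2) · (1 − 1/5) · (1 − 1/547)
       = 136750 · 2184/5470 = 54600.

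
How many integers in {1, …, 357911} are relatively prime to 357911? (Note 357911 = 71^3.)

352870

φ(357911) = 357911 · (1 − 1/71)
       = 357911 · 70/71 = 352870.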